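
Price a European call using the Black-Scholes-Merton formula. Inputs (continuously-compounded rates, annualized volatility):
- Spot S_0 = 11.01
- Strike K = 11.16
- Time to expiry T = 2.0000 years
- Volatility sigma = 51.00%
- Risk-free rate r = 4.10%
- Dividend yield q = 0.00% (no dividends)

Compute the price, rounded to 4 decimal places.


d1 = (ln(S/K) + (r - q + 0.5*sigma^2) * T) / (sigma * sqrt(T)) = 0.45555423
d2 = d1 - sigma * sqrt(T) = -0.26569469
exp(-rT) = 0.92127196; exp(-qT) = 1.00000000
C = S_0 * exp(-qT) * N(d1) - K * exp(-rT) * N(d2)
N(d1) = 0.67564472; N(d2) = 0.39523718
C = 11.0100 * 1.00000000 * 0.67564472 - 11.1600 * 0.92127196 * 0.39523718 = 3.3753

Answer: Price = 3.3753


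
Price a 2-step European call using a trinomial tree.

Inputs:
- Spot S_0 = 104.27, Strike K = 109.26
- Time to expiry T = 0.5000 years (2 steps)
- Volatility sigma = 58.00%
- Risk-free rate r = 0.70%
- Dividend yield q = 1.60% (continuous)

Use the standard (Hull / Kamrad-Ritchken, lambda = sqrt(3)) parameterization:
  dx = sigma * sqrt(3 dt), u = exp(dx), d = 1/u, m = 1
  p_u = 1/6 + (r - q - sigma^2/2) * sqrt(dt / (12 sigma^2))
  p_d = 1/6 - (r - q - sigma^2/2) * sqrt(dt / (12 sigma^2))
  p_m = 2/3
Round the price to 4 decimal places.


Answer: Price = V(0,0) = 12.8945

Derivation:
dt = T/N = 0.250000; dx = sigma*sqrt(3*dt) = 0.502295
u = exp(dx) = 1.652509; d = 1/u = 0.605140
p_u = 0.122569, p_m = 0.666667, p_d = 0.210764
Discount per step: exp(-r*dt) = 0.998252
Stock lattice S(k, j) with j the centered position index:
  k=0: S(0,+0) = 104.2700
  k=1: S(1,-1) = 63.0980; S(1,+0) = 104.2700; S(1,+1) = 172.3071
  k=2: S(2,-2) = 38.1831; S(2,-1) = 63.0980; S(2,+0) = 104.2700; S(2,+1) = 172.3071; S(2,+2) = 284.7391
Terminal payoffs V(N, j) = max(S_T - K, 0):
  V(2,-2) = 0.000000; V(2,-1) = 0.000000; V(2,+0) = 0.000000; V(2,+1) = 63.047113; V(2,+2) = 175.479053
Backward induction: V(k, j) = exp(-r*dt) * [p_u * V(k+1, j+1) + p_m * V(k+1, j) + p_d * V(k+1, j-1)]
  V(1,-1) = exp(-r*dt) * [p_u*0.000000 + p_m*0.000000 + p_d*0.000000] = 0.000000
  V(1,+0) = exp(-r*dt) * [p_u*63.047113 + p_m*0.000000 + p_d*0.000000] = 7.714113
  V(1,+1) = exp(-r*dt) * [p_u*175.479053 + p_m*63.047113 + p_d*0.000000] = 63.428612
  V(0,+0) = exp(-r*dt) * [p_u*63.428612 + p_m*7.714113 + p_d*0.000000] = 12.894542


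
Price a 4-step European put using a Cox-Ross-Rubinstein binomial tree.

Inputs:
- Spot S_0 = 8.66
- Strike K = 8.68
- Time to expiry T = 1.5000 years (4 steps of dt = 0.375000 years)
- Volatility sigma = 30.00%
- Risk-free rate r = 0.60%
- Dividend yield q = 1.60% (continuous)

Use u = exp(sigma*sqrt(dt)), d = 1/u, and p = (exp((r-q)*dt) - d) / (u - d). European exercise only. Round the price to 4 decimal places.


Answer: Price = V(0,0) = 1.2472

Derivation:
dt = T/N = 0.375000
u = exp(sigma*sqrt(dt)) = 1.201669; d = 1/u = 0.832176
p = (exp((r-q)*dt) - d) / (u - d) = 0.444071
Discount per step: exp(-r*dt) = 0.997753
Stock lattice S(k, i) with i counting down-moves:
  k=0: S(0,0) = 8.6600
  k=1: S(1,0) = 10.4065; S(1,1) = 7.2066
  k=2: S(2,0) = 12.5051; S(2,1) = 8.6600; S(2,2) = 5.9972
  k=3: S(3,0) = 15.0270; S(3,1) = 10.4065; S(3,2) = 7.2066; S(3,3) = 4.9907
  k=4: S(4,0) = 18.0575; S(4,1) = 12.5051; S(4,2) = 8.6600; S(4,3) = 5.9972; S(4,4) = 4.1532
Terminal payoffs V(N, i) = max(K - S_T, 0):
  V(4,0) = 0.000000; V(4,1) = 0.000000; V(4,2) = 0.020000; V(4,3) = 2.682809; V(4,4) = 4.526847
Backward induction: V(k, i) = exp(-r*dt) * [p * V(k+1, i) + (1-p) * V(k+1, i+1)].
  V(3,0) = exp(-r*dt) * [p*0.000000 + (1-p)*0.000000] = 0.000000
  V(3,1) = exp(-r*dt) * [p*0.000000 + (1-p)*0.020000] = 0.011094
  V(3,2) = exp(-r*dt) * [p*0.020000 + (1-p)*2.682809] = 1.496961
  V(3,3) = exp(-r*dt) * [p*2.682809 + (1-p)*4.526847] = 3.699630
  V(2,0) = exp(-r*dt) * [p*0.000000 + (1-p)*0.011094] = 0.006153
  V(2,1) = exp(-r*dt) * [p*0.011094 + (1-p)*1.496961] = 0.835249
  V(2,2) = exp(-r*dt) * [p*1.496961 + (1-p)*3.699630] = 2.715373
  V(1,0) = exp(-r*dt) * [p*0.006153 + (1-p)*0.835249] = 0.466022
  V(1,1) = exp(-r*dt) * [p*0.835249 + (1-p)*2.715373] = 1.876238
  V(0,0) = exp(-r*dt) * [p*0.466022 + (1-p)*1.876238] = 1.247193


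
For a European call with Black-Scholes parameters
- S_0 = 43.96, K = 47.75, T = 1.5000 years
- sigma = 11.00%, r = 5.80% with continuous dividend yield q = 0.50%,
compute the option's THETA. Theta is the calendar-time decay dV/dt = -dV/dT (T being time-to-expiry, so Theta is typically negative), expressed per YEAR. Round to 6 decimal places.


Answer: Theta = -1.845284

Derivation:
d1 = 0.0436162275; d2 = -0.0911057083
phi(d1) = 0.3985629918; exp(-qT) = 0.9925280548; exp(-rT) = 0.9166770956
Theta = -S*exp(-qT)*phi(d1)*sigma/(2*sqrt(T)) - r*K*exp(-rT)*N(d2) + q*S*exp(-qT)*N(d1)
N(d1) = 0.5173948418; N(d2) = 0.4637042985; sqrt(T) = 1.2247448714
Term 1 = -43.9600 * 0.9925280548 * 0.3985629918 * 0.1100 / (2 * 1.2247448714) = -0.7809343128
Term 2 = -0.0580 * 47.7500 * 0.9166770956 * 0.4637042985 = -1.1772233599
Term 3 = 0.0050 * 43.9600 * 0.9925280548 * 0.5173948418 = 0.1128736513
Theta = -0.7809343128 + (-1.1772233599) + (0.1128736513) = -1.845284


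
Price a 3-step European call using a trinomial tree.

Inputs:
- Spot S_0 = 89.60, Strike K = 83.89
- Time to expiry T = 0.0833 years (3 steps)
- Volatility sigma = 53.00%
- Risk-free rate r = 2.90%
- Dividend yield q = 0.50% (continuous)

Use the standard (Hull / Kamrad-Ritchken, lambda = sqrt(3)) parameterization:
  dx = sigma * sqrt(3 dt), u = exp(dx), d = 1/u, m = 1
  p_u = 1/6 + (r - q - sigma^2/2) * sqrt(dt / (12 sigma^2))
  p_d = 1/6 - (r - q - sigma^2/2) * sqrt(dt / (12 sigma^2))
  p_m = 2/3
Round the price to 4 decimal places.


dt = T/N = 0.027767; dx = sigma*sqrt(3*dt) = 0.152967
u = exp(dx) = 1.165287; d = 1/u = 0.858158
p_u = 0.156098, p_m = 0.666667, p_d = 0.177236
Discount per step: exp(-r*dt) = 0.999195
Stock lattice S(k, j) with j the centered position index:
  k=0: S(0,+0) = 89.6000
  k=1: S(1,-1) = 76.8909; S(1,+0) = 89.6000; S(1,+1) = 104.4097
  k=2: S(2,-2) = 65.9846; S(2,-1) = 76.8909; S(2,+0) = 89.6000; S(2,+1) = 104.4097; S(2,+2) = 121.6672
  k=3: S(3,-3) = 56.6252; S(3,-2) = 65.9846; S(3,-1) = 76.8909; S(3,+0) = 89.6000; S(3,+1) = 104.4097; S(3,+2) = 121.6672; S(3,+3) = 141.7772
Terminal payoffs V(N, j) = max(S_T - K, 0):
  V(3,-3) = 0.000000; V(3,-2) = 0.000000; V(3,-1) = 0.000000; V(3,+0) = 5.710000; V(3,+1) = 20.519695; V(3,+2) = 37.777238; V(3,+3) = 57.887223
Backward induction: V(k, j) = exp(-r*dt) * [p_u * V(k+1, j+1) + p_m * V(k+1, j) + p_d * V(k+1, j-1)]
  V(2,-2) = exp(-r*dt) * [p_u*0.000000 + p_m*0.000000 + p_d*0.000000] = 0.000000
  V(2,-1) = exp(-r*dt) * [p_u*5.710000 + p_m*0.000000 + p_d*0.000000] = 0.890600
  V(2,+0) = exp(-r*dt) * [p_u*20.519695 + p_m*5.710000 + p_d*0.000000] = 7.004101
  V(2,+1) = exp(-r*dt) * [p_u*37.777238 + p_m*20.519695 + p_d*5.710000] = 20.572178
  V(2,+2) = exp(-r*dt) * [p_u*57.887223 + p_m*37.777238 + p_d*20.519695] = 37.827235
  V(1,-1) = exp(-r*dt) * [p_u*7.004101 + p_m*0.890600 + p_d*0.000000] = 1.685699
  V(1,+0) = exp(-r*dt) * [p_u*20.572178 + p_m*7.004101 + p_d*0.890600] = 8.032045
  V(1,+1) = exp(-r*dt) * [p_u*37.827235 + p_m*20.572178 + p_d*7.004101] = 20.844113
  V(0,+0) = exp(-r*dt) * [p_u*20.844113 + p_m*8.032045 + p_d*1.685699] = 8.900010

Answer: Price = V(0,0) = 8.9000


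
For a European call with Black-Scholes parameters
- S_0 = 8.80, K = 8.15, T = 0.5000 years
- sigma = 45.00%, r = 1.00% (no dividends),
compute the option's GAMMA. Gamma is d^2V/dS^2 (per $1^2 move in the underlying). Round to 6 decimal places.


Answer: Gamma = 0.130665

Derivation:
d1 = 0.4159635598; d2 = 0.0977655082
phi(d1) = 0.3658794488; exp(-qT) = 1.0000000000; exp(-rT) = 0.9950124792
Gamma = exp(-qT) * phi(d1) / (S * sigma * sqrt(T)) = 1.0000000000 * 0.3658794488 / (8.8000 * 0.4500 * 0.7071067812) = 0.130665


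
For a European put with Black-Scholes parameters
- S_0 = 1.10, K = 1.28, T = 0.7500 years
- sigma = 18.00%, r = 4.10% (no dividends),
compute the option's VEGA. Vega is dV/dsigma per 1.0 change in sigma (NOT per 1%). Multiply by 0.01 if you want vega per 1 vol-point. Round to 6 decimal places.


d1 = -0.6969894215; d2 = -0.8528739941
phi(d1) = 0.3129112547; exp(-qT) = 1.0000000000; exp(-rT) = 0.9697179723
Vega = S * exp(-qT) * phi(d1) * sqrt(T) = 1.1000 * 1.0000000000 * 0.3129112547 * 0.8660254038 = 0.298088

Answer: Vega = 0.298088


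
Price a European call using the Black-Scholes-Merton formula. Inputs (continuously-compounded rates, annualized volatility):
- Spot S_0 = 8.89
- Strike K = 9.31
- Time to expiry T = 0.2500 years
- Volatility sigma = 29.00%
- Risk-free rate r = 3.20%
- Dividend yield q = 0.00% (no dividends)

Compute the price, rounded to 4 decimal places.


d1 = (ln(S/K) + (r - q + 0.5*sigma^2) * T) / (sigma * sqrt(T)) = -0.19068649
d2 = d1 - sigma * sqrt(T) = -0.33568649
exp(-rT) = 0.99203191; exp(-qT) = 1.00000000
C = S_0 * exp(-qT) * N(d1) - K * exp(-rT) * N(d2)
N(d1) = 0.42438561; N(d2) = 0.36855365
C = 8.8900 * 1.00000000 * 0.42438561 - 9.3100 * 0.99203191 * 0.36855365 = 0.3689

Answer: Price = 0.3689


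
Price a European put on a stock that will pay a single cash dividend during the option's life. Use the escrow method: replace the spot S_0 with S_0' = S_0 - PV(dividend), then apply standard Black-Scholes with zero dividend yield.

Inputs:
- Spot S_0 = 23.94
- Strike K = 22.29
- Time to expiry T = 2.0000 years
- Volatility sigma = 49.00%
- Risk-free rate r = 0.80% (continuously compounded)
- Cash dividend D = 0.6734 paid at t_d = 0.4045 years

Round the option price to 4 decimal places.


PV(D) = D * exp(-r * t_d) = 0.6734 * 0.99676923 = 0.67122440
S_0' = S_0 - PV(D) = 23.9400 - 0.67122440 = 23.26877560
d1 = (ln(S_0'/K) + (r + sigma^2/2)*T) / (sigma*sqrt(T)) = 0.43158654
d2 = d1 - sigma*sqrt(T) = -0.26137811
exp(-rT) = 0.98412732
N(-d1) = 0.33302097; N(-d2) = 0.60309953
P = K * exp(-rT) * N(-d2) - S_0' * N(-d1) = 22.2900 * 0.98412732 * 0.60309953 - 23.26877560 * 0.33302097 = 5.4807

Answer: Price = 5.4807


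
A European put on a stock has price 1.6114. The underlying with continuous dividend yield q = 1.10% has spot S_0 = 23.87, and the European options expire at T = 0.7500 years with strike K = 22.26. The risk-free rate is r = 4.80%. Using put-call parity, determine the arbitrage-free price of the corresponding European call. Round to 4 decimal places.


Put-call parity: C - P = S_0 * exp(-qT) - K * exp(-rT).
S_0 * exp(-qT) = 23.8700 * 0.99178394 = 23.67388260
K * exp(-rT) = 22.2600 * 0.96464029 = 21.47289293
C = P + S*exp(-qT) - K*exp(-rT)
C = 1.6114 + 23.67388260 - 21.47289293 = 3.8124

Answer: Call price = 3.8124


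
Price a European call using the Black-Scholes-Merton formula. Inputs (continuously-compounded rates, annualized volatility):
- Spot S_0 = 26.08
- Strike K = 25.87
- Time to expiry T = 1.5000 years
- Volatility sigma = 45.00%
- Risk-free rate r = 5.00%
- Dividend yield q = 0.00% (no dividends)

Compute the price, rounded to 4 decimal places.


d1 = (ln(S/K) + (r - q + 0.5*sigma^2) * T) / (sigma * sqrt(T)) = 0.42631961
d2 = d1 - sigma * sqrt(T) = -0.12481558
exp(-rT) = 0.92774349; exp(-qT) = 1.00000000
C = S_0 * exp(-qT) * N(d1) - K * exp(-rT) * N(d2)
N(d1) = 0.66506252; N(d2) = 0.45033478
C = 26.0800 * 1.00000000 * 0.66506252 - 25.8700 * 0.92774349 * 0.45033478 = 6.5365

Answer: Price = 6.5365


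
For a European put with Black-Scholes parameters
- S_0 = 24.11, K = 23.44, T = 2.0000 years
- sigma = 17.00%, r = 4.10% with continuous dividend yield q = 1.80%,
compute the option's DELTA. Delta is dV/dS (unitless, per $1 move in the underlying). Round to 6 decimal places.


Answer: Delta = -0.322234

Derivation:
d1 = 0.4287676213; d2 = 0.1883513157
phi(d1) = 0.3639061152; exp(-qT) = 0.9646402935; exp(-rT) = 0.9212719587
N(-d1) = 0.3340461721
Delta = -exp(-qT) * N(-d1) = -0.9646402935 * 0.3340461721 = -0.322234


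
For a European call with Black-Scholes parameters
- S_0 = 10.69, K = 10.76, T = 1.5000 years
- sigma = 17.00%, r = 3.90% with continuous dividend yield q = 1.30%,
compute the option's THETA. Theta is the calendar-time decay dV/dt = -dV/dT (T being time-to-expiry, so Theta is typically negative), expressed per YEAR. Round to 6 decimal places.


d1 = 0.2600693877; d2 = 0.0518627596
phi(d1) = 0.3856764103; exp(-qT) = 0.9806888952; exp(-rT) = 0.9431782404
Theta = -S*exp(-qT)*phi(d1)*sigma/(2*sqrt(T)) - r*K*exp(-rT)*N(d2) + q*S*exp(-qT)*N(d1)
N(d1) = 0.6025948747; N(d2) = 0.5206809761; sqrt(T) = 1.2247448714
Term 1 = -10.6900 * 0.9806888952 * 0.3856764103 * 0.1700 / (2 * 1.2247448714) = -0.2806114160
Term 2 = -0.0390 * 10.7600 * 0.9431782404 * 0.5206809761 = -0.2060830919
Term 3 = 0.0130 * 10.6900 * 0.9806888952 * 0.6025948747 = 0.0821254474
Theta = -0.2806114160 + (-0.2060830919) + (0.0821254474) = -0.404569

Answer: Theta = -0.404569


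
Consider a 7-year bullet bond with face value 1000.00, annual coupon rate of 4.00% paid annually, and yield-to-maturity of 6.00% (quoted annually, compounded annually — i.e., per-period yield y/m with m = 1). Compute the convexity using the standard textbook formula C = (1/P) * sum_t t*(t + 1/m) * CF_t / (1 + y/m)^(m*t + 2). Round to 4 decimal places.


Answer: Convexity = 42.2177

Derivation:
Coupon per period c = face * coupon_rate / m = 40.000000
Periods per year m = 1; per-period yield y/m = 0.060000
Number of cashflows N = 7
Cashflows (t years, CF_t, discount factor 1/(1+y/m)^(m*t), PV):
  t = 1.0000: CF_t = 40.000000, DF = 0.943396, PV = 37.735849
  t = 2.0000: CF_t = 40.000000, DF = 0.889996, PV = 35.599858
  t = 3.0000: CF_t = 40.000000, DF = 0.839619, PV = 33.584771
  t = 4.0000: CF_t = 40.000000, DF = 0.792094, PV = 31.683747
  t = 5.0000: CF_t = 40.000000, DF = 0.747258, PV = 29.890327
  t = 6.0000: CF_t = 40.000000, DF = 0.704961, PV = 28.198422
  t = 7.0000: CF_t = 1040.000000, DF = 0.665057, PV = 691.659398
Price P = sum_t PV_t = 888.352371
Convexity numerator sum_t t*(t + 1/m) * CF_t / (1+y/m)^(m*t + 2):
  t = 1.0000: term = 67.169543
  t = 2.0000: term = 190.102479
  t = 3.0000: term = 358.683923
  t = 4.0000: term = 563.968432
  t = 5.0000: term = 798.068536
  t = 6.0000: term = 1054.052784
  t = 7.0000: term = 34472.166516
Convexity = (1/P) * sum = 37504.212213 / 888.352371 = 42.217721


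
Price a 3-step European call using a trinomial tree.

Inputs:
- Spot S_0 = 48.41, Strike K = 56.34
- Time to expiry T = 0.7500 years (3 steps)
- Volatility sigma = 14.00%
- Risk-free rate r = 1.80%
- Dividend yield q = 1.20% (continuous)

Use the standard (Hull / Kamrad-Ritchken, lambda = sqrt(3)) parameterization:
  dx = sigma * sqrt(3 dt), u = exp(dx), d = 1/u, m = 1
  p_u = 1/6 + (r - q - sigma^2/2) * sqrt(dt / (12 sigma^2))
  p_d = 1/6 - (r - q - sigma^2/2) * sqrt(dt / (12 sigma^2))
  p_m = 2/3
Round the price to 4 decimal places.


Answer: Price = V(0,0) = 0.3364

Derivation:
dt = T/N = 0.250000; dx = sigma*sqrt(3*dt) = 0.121244
u = exp(dx) = 1.128900; d = 1/u = 0.885818
p_u = 0.162749, p_m = 0.666667, p_d = 0.170584
Discount per step: exp(-r*dt) = 0.995510
Stock lattice S(k, j) with j the centered position index:
  k=0: S(0,+0) = 48.4100
  k=1: S(1,-1) = 42.8825; S(1,+0) = 48.4100; S(1,+1) = 54.6500
  k=2: S(2,-2) = 37.9861; S(2,-1) = 42.8825; S(2,+0) = 48.4100; S(2,+1) = 54.6500; S(2,+2) = 61.6944
  k=3: S(3,-3) = 33.6487; S(3,-2) = 37.9861; S(3,-1) = 42.8825; S(3,+0) = 48.4100; S(3,+1) = 54.6500; S(3,+2) = 61.6944; S(3,+3) = 69.6468
Terminal payoffs V(N, j) = max(S_T - K, 0):
  V(3,-3) = 0.000000; V(3,-2) = 0.000000; V(3,-1) = 0.000000; V(3,+0) = 0.000000; V(3,+1) = 0.000000; V(3,+2) = 5.354422; V(3,+3) = 13.306822
Backward induction: V(k, j) = exp(-r*dt) * [p_u * V(k+1, j+1) + p_m * V(k+1, j) + p_d * V(k+1, j-1)]
  V(2,-2) = exp(-r*dt) * [p_u*0.000000 + p_m*0.000000 + p_d*0.000000] = 0.000000
  V(2,-1) = exp(-r*dt) * [p_u*0.000000 + p_m*0.000000 + p_d*0.000000] = 0.000000
  V(2,+0) = exp(-r*dt) * [p_u*0.000000 + p_m*0.000000 + p_d*0.000000] = 0.000000
  V(2,+1) = exp(-r*dt) * [p_u*5.354422 + p_m*0.000000 + p_d*0.000000] = 0.867514
  V(2,+2) = exp(-r*dt) * [p_u*13.306822 + p_m*5.354422 + p_d*0.000000] = 5.709535
  V(1,-1) = exp(-r*dt) * [p_u*0.000000 + p_m*0.000000 + p_d*0.000000] = 0.000000
  V(1,+0) = exp(-r*dt) * [p_u*0.867514 + p_m*0.000000 + p_d*0.000000] = 0.140553
  V(1,+1) = exp(-r*dt) * [p_u*5.709535 + p_m*0.867514 + p_d*0.000000] = 1.500794
  V(0,+0) = exp(-r*dt) * [p_u*1.500794 + p_m*0.140553 + p_d*0.000000] = 0.336437


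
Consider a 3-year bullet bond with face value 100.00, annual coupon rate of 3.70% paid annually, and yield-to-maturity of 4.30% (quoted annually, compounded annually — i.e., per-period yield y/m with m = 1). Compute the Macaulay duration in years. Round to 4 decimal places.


Coupon per period c = face * coupon_rate / m = 3.700000
Periods per year m = 1; per-period yield y/m = 0.043000
Number of cashflows N = 3
Cashflows (t years, CF_t, discount factor 1/(1+y/m)^(m*t), PV):
  t = 1.0000: CF_t = 3.700000, DF = 0.958773, PV = 3.547459
  t = 2.0000: CF_t = 3.700000, DF = 0.919245, PV = 3.401207
  t = 3.0000: CF_t = 103.700000, DF = 0.881347, PV = 91.395714
Price P = sum_t PV_t = 98.344381
Macaulay numerator sum_t t * PV_t:
  t * PV_t at t = 1.0000: 3.547459
  t * PV_t at t = 2.0000: 6.802415
  t * PV_t at t = 3.0000: 274.187143
Macaulay duration D = (sum_t t * PV_t) / P = 284.537017 / 98.344381 = 2.893272

Answer: Macaulay duration = 2.8933 years


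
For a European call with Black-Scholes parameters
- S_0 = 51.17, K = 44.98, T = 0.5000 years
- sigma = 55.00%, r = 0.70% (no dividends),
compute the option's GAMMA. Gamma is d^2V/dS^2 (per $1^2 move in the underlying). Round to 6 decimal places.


d1 = 0.5349853588; d2 = 0.1460766292
phi(d1) = 0.3457486544; exp(-qT) = 1.0000000000; exp(-rT) = 0.9965061179
Gamma = exp(-qT) * phi(d1) / (S * sigma * sqrt(T)) = 1.0000000000 * 0.3457486544 / (51.1700 * 0.5500 * 0.7071067812) = 0.017374

Answer: Gamma = 0.017374


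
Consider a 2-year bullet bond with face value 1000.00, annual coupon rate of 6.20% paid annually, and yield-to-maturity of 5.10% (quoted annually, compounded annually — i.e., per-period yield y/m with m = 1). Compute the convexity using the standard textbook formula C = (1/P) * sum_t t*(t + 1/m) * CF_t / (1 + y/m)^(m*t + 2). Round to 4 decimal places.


Answer: Convexity = 5.2225

Derivation:
Coupon per period c = face * coupon_rate / m = 62.000000
Periods per year m = 1; per-period yield y/m = 0.051000
Number of cashflows N = 2
Cashflows (t years, CF_t, discount factor 1/(1+y/m)^(m*t), PV):
  t = 1.0000: CF_t = 62.000000, DF = 0.951475, PV = 58.991437
  t = 2.0000: CF_t = 1062.000000, DF = 0.905304, PV = 961.433133
Price P = sum_t PV_t = 1020.424570
Convexity numerator sum_t t*(t + 1/m) * CF_t / (1+y/m)^(m*t + 2):
  t = 1.0000: term = 106.810399
  t = 2.0000: term = 5222.337113
Convexity = (1/P) * sum = 5329.147512 / 1020.424570 = 5.222481


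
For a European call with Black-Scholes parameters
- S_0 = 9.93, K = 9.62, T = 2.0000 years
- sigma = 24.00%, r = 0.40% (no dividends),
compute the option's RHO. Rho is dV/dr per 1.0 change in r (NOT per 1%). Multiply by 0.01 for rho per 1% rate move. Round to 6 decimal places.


Answer: Rho = 9.142320

Derivation:
d1 = 0.2867206433; d2 = -0.0526906116
phi(d1) = 0.3828764614; exp(-qT) = 1.0000000000; exp(-rT) = 0.9920319148
N(d2) = 0.4789892097
Rho = K*T*exp(-rT)*N(d2) = 9.6200 * 2.0000 * 0.9920319148 * 0.4789892097 = 9.142320


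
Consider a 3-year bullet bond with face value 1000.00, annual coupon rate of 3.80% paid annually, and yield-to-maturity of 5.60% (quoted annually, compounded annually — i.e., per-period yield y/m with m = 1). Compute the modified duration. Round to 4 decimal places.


Answer: Modified duration = 2.7354

Derivation:
Coupon per period c = face * coupon_rate / m = 38.000000
Periods per year m = 1; per-period yield y/m = 0.056000
Number of cashflows N = 3
Cashflows (t years, CF_t, discount factor 1/(1+y/m)^(m*t), PV):
  t = 1.0000: CF_t = 38.000000, DF = 0.946970, PV = 35.984848
  t = 2.0000: CF_t = 38.000000, DF = 0.896752, PV = 34.076561
  t = 3.0000: CF_t = 1038.000000, DF = 0.849197, PV = 881.466068
Price P = sum_t PV_t = 951.527478
First compute Macaulay numerator sum_t t * PV_t:
  t * PV_t at t = 1.0000: 35.984848
  t * PV_t at t = 2.0000: 68.153122
  t * PV_t at t = 3.0000: 2644.398205
Macaulay duration D = 2748.536175 / 951.527478 = 2.888552
Modified duration = D / (1 + y/m) = 2.888552 / (1 + 0.056000) = 2.735371


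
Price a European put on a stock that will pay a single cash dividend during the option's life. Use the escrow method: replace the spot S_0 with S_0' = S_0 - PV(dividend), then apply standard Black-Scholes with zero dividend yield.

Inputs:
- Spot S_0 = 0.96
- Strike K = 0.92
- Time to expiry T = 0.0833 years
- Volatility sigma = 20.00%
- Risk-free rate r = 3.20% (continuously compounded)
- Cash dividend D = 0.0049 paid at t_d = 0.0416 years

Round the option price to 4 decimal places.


Answer: Price = 0.0078

Derivation:
PV(D) = D * exp(-r * t_d) = 0.0049 * 0.99866969 = 0.00489348
S_0' = S_0 - PV(D) = 0.9600 - 0.00489348 = 0.95510652
d1 = (ln(S_0'/K) + (r + sigma^2/2)*T) / (sigma*sqrt(T)) = 0.72380949
d2 = d1 - sigma*sqrt(T) = 0.66608602
exp(-rT) = 0.99733795
N(-d1) = 0.23459135; N(-d2) = 0.25267806
P = K * exp(-rT) * N(-d2) - S_0' * N(-d1) = 0.9200 * 0.99733795 * 0.25267806 - 0.95510652 * 0.23459135 = 0.0078


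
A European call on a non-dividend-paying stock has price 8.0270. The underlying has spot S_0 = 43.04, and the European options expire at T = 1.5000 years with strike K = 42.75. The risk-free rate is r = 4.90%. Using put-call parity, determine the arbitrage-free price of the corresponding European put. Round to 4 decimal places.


Answer: Put price = 4.7076

Derivation:
Put-call parity: C - P = S_0 * exp(-qT) - K * exp(-rT).
S_0 * exp(-qT) = 43.0400 * 1.00000000 = 43.04000000
K * exp(-rT) = 42.7500 * 0.92913615 = 39.72057023
P = C - S*exp(-qT) + K*exp(-rT)
P = 8.0270 - 43.04000000 + 39.72057023 = 4.7076


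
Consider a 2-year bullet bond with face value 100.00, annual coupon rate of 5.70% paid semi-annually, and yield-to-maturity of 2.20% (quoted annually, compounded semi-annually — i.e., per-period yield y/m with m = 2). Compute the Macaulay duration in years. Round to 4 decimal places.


Coupon per period c = face * coupon_rate / m = 2.850000
Periods per year m = 2; per-period yield y/m = 0.011000
Number of cashflows N = 4
Cashflows (t years, CF_t, discount factor 1/(1+y/m)^(m*t), PV):
  t = 0.5000: CF_t = 2.850000, DF = 0.989120, PV = 2.818991
  t = 1.0000: CF_t = 2.850000, DF = 0.978358, PV = 2.788320
  t = 1.5000: CF_t = 2.850000, DF = 0.967713, PV = 2.757982
  t = 2.0000: CF_t = 102.850000, DF = 0.957184, PV = 98.446362
Price P = sum_t PV_t = 106.811655
Macaulay numerator sum_t t * PV_t:
  t * PV_t at t = 0.5000: 1.409496
  t * PV_t at t = 1.0000: 2.788320
  t * PV_t at t = 1.5000: 4.136973
  t * PV_t at t = 2.0000: 196.892725
Macaulay duration D = (sum_t t * PV_t) / P = 205.227513 / 106.811655 = 1.921396

Answer: Macaulay duration = 1.9214 years


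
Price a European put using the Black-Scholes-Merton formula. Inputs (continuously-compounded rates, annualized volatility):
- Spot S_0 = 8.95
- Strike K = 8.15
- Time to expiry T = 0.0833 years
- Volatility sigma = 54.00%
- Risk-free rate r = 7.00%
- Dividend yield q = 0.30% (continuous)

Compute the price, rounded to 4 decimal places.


d1 = (ln(S/K) + (r - q + 0.5*sigma^2) * T) / (sigma * sqrt(T)) = 0.71452949
d2 = d1 - sigma * sqrt(T) = 0.55867610
exp(-rT) = 0.99418597; exp(-qT) = 0.99975013
P = K * exp(-rT) * N(-d2) - S_0 * exp(-qT) * N(-d1)
N(-d1) = 0.23744991; N(-d2) = 0.28819140
P = 8.1500 * 0.99418597 * 0.28819140 - 8.9500 * 0.99975013 * 0.23744991 = 0.2105

Answer: Price = 0.2105


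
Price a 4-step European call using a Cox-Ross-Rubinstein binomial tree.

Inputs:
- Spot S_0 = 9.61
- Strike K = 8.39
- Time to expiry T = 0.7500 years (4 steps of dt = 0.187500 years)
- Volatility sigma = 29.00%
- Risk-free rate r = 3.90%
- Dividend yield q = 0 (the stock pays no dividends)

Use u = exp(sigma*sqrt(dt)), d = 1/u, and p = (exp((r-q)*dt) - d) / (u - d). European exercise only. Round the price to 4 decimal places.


dt = T/N = 0.187500
u = exp(sigma*sqrt(dt)) = 1.133799; d = 1/u = 0.881991
p = (exp((r-q)*dt) - d) / (u - d) = 0.497794
Discount per step: exp(-r*dt) = 0.992714
Stock lattice S(k, i) with i counting down-moves:
  k=0: S(0,0) = 9.6100
  k=1: S(1,0) = 10.8958; S(1,1) = 8.4759
  k=2: S(2,0) = 12.3537; S(2,1) = 9.6100; S(2,2) = 7.4757
  k=3: S(3,0) = 14.0066; S(3,1) = 10.8958; S(3,2) = 8.4759; S(3,3) = 6.5935
  k=4: S(4,0) = 15.8806; S(4,1) = 12.3537; S(4,2) = 9.6100; S(4,3) = 7.4757; S(4,4) = 5.8154
Terminal payoffs V(N, i) = max(S_T - K, 0):
  V(4,0) = 7.490611; V(4,1) = 3.963650; V(4,2) = 1.220000; V(4,3) = 0.000000; V(4,4) = 0.000000
Backward induction: V(k, i) = exp(-r*dt) * [p * V(k+1, i) + (1-p) * V(k+1, i+1)].
  V(3,0) = exp(-r*dt) * [p*7.490611 + (1-p)*3.963650] = 5.677681
  V(3,1) = exp(-r*dt) * [p*3.963650 + (1-p)*1.220000] = 2.566934
  V(3,2) = exp(-r*dt) * [p*1.220000 + (1-p)*0.000000] = 0.602884
  V(3,3) = exp(-r*dt) * [p*0.000000 + (1-p)*0.000000] = 0.000000
  V(2,0) = exp(-r*dt) * [p*5.677681 + (1-p)*2.566934] = 4.085461
  V(2,1) = exp(-r*dt) * [p*2.566934 + (1-p)*0.602884] = 1.569061
  V(2,2) = exp(-r*dt) * [p*0.602884 + (1-p)*0.000000] = 0.297926
  V(1,0) = exp(-r*dt) * [p*4.085461 + (1-p)*1.569061] = 2.801152
  V(1,1) = exp(-r*dt) * [p*1.569061 + (1-p)*0.297926] = 0.923909
  V(0,0) = exp(-r*dt) * [p*2.801152 + (1-p)*0.923909] = 1.844849

Answer: Price = V(0,0) = 1.8448


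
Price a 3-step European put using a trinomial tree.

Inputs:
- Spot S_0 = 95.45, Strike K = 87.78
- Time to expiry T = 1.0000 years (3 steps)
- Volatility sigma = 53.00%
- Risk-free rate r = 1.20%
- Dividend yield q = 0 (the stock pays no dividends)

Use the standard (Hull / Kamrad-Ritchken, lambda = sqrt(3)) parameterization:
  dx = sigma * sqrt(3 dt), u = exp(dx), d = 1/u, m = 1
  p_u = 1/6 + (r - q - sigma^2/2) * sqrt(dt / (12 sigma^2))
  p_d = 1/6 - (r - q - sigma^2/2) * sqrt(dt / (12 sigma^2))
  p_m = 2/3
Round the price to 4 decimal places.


dt = T/N = 0.333333; dx = sigma*sqrt(3*dt) = 0.530000
u = exp(dx) = 1.698932; d = 1/u = 0.588605
p_u = 0.126274, p_m = 0.666667, p_d = 0.207060
Discount per step: exp(-r*dt) = 0.996008
Stock lattice S(k, j) with j the centered position index:
  k=0: S(0,+0) = 95.4500
  k=1: S(1,-1) = 56.1823; S(1,+0) = 95.4500; S(1,+1) = 162.1631
  k=2: S(2,-2) = 33.0692; S(2,-1) = 56.1823; S(2,+0) = 95.4500; S(2,+1) = 162.1631; S(2,+2) = 275.5041
  k=3: S(3,-3) = 19.4647; S(3,-2) = 33.0692; S(3,-1) = 56.1823; S(3,+0) = 95.4500; S(3,+1) = 162.1631; S(3,+2) = 275.5041; S(3,+3) = 468.0628
Terminal payoffs V(N, j) = max(K - S_T, 0):
  V(3,-3) = 68.315300; V(3,-2) = 54.710793; V(3,-1) = 31.597656; V(3,+0) = 0.000000; V(3,+1) = 0.000000; V(3,+2) = 0.000000; V(3,+3) = 0.000000
Backward induction: V(k, j) = exp(-r*dt) * [p_u * V(k+1, j+1) + p_m * V(k+1, j) + p_d * V(k+1, j-1)]
  V(2,-2) = exp(-r*dt) * [p_u*31.597656 + p_m*54.710793 + p_d*68.315300] = 54.391160
  V(2,-1) = exp(-r*dt) * [p_u*0.000000 + p_m*31.597656 + p_d*54.710793] = 32.264192
  V(2,+0) = exp(-r*dt) * [p_u*0.000000 + p_m*0.000000 + p_d*31.597656] = 6.516484
  V(2,+1) = exp(-r*dt) * [p_u*0.000000 + p_m*0.000000 + p_d*0.000000] = 0.000000
  V(2,+2) = exp(-r*dt) * [p_u*0.000000 + p_m*0.000000 + p_d*0.000000] = 0.000000
  V(1,-1) = exp(-r*dt) * [p_u*6.516484 + p_m*32.264192 + p_d*54.391160] = 33.460431
  V(1,+0) = exp(-r*dt) * [p_u*0.000000 + p_m*6.516484 + p_d*32.264192] = 10.980927
  V(1,+1) = exp(-r*dt) * [p_u*0.000000 + p_m*0.000000 + p_d*6.516484] = 1.343915
  V(0,+0) = exp(-r*dt) * [p_u*1.343915 + p_m*10.980927 + p_d*33.460431] = 14.361068

Answer: Price = V(0,0) = 14.3611


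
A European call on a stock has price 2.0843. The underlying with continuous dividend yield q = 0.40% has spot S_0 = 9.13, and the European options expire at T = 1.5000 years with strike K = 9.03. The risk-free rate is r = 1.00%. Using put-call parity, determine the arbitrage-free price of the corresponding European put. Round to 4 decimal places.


Put-call parity: C - P = S_0 * exp(-qT) - K * exp(-rT).
S_0 * exp(-qT) = 9.1300 * 0.99401796 = 9.07538401
K * exp(-rT) = 9.0300 * 0.98511194 = 8.89556081
P = C - S*exp(-qT) + K*exp(-rT)
P = 2.0843 - 9.07538401 + 8.89556081 = 1.9045

Answer: Put price = 1.9045


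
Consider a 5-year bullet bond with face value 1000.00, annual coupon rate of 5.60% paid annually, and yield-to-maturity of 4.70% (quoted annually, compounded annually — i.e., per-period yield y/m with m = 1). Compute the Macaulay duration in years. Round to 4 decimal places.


Coupon per period c = face * coupon_rate / m = 56.000000
Periods per year m = 1; per-period yield y/m = 0.047000
Number of cashflows N = 5
Cashflows (t years, CF_t, discount factor 1/(1+y/m)^(m*t), PV):
  t = 1.0000: CF_t = 56.000000, DF = 0.955110, PV = 53.486151
  t = 2.0000: CF_t = 56.000000, DF = 0.912235, PV = 51.085149
  t = 3.0000: CF_t = 56.000000, DF = 0.871284, PV = 48.791928
  t = 4.0000: CF_t = 56.000000, DF = 0.832172, PV = 46.601651
  t = 5.0000: CF_t = 1056.000000, DF = 0.794816, PV = 839.325678
Price P = sum_t PV_t = 1039.290557
Macaulay numerator sum_t t * PV_t:
  t * PV_t at t = 1.0000: 53.486151
  t * PV_t at t = 2.0000: 102.170298
  t * PV_t at t = 3.0000: 146.375785
  t * PV_t at t = 4.0000: 186.406603
  t * PV_t at t = 5.0000: 4196.628389
Macaulay duration D = (sum_t t * PV_t) / P = 4685.067225 / 1039.290557 = 4.507947

Answer: Macaulay duration = 4.5079 years


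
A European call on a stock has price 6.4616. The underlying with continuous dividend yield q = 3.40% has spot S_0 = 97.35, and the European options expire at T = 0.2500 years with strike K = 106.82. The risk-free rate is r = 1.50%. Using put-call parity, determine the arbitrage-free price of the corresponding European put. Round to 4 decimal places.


Answer: Put price = 16.3557

Derivation:
Put-call parity: C - P = S_0 * exp(-qT) - K * exp(-rT).
S_0 * exp(-qT) = 97.3500 * 0.99153602 = 96.52603183
K * exp(-rT) = 106.8200 * 0.99625702 = 106.42017514
P = C - S*exp(-qT) + K*exp(-rT)
P = 6.4616 - 96.52603183 + 106.42017514 = 16.3557


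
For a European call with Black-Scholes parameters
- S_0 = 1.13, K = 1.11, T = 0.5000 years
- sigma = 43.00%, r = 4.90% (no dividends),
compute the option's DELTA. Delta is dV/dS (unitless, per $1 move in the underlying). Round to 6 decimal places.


Answer: Delta = 0.614603

Derivation:
d1 = 0.2913366021; d2 = -0.0127193138
phi(d1) = 0.3823659896; exp(-qT) = 1.0000000000; exp(-rT) = 0.9757976889
N(d1) = 0.6146030518
Delta = exp(-qT) * N(d1) = 1.0000000000 * 0.6146030518 = 0.614603


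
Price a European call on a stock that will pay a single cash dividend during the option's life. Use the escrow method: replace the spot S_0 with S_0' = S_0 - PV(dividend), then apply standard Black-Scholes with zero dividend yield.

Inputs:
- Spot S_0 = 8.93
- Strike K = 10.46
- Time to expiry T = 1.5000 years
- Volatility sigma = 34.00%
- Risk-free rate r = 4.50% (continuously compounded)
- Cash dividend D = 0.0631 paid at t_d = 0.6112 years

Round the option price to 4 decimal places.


PV(D) = D * exp(-r * t_d) = 0.0631 * 0.97287079 = 0.06138815
S_0' = S_0 - PV(D) = 8.9300 - 0.06138815 = 8.86861185
d1 = (ln(S_0'/K) + (r + sigma^2/2)*T) / (sigma*sqrt(T)) = -0.02603225
d2 = d1 - sigma*sqrt(T) = -0.44244551
exp(-rT) = 0.93472772
N(d1) = 0.48961581; N(d2) = 0.32908343
C = S_0' * N(d1) - K * exp(-rT) * N(d2) = 8.86861185 * 0.48961581 - 10.4600 * 0.93472772 * 0.32908343 = 1.1247

Answer: Price = 1.1247


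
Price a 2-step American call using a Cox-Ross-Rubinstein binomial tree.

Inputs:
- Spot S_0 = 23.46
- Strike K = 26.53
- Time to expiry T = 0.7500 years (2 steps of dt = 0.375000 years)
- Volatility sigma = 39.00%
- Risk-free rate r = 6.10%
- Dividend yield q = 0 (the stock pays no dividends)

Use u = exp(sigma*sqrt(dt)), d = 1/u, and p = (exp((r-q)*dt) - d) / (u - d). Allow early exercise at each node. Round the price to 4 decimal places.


Answer: Price = V(0,0) = 2.5753

Derivation:
dt = T/N = 0.375000
u = exp(sigma*sqrt(dt)) = 1.269757; d = 1/u = 0.787552
p = (exp((r-q)*dt) - d) / (u - d) = 0.488561
Discount per step: exp(-r*dt) = 0.977385
Stock lattice S(k, i) with i counting down-moves:
  k=0: S(0,0) = 23.4600
  k=1: S(1,0) = 29.7885; S(1,1) = 18.4760
  k=2: S(2,0) = 37.8241; S(2,1) = 23.4600; S(2,2) = 14.5508
Terminal payoffs V(N, i) = max(S_T - K, 0):
  V(2,0) = 11.294133; V(2,1) = 0.000000; V(2,2) = 0.000000
Backward induction: V(k, i) = exp(-r*dt) * [p * V(k+1, i) + (1-p) * V(k+1, i+1)]; then take max(V_cont, immediate exercise) for American.
  V(1,0) = exp(-r*dt) * [p*11.294133 + (1-p)*0.000000] = 5.393085; exercise = 3.258490; V(1,0) = max -> 5.393085
  V(1,1) = exp(-r*dt) * [p*0.000000 + (1-p)*0.000000] = 0.000000; exercise = 0.000000; V(1,1) = max -> 0.000000
  V(0,0) = exp(-r*dt) * [p*5.393085 + (1-p)*0.000000] = 2.575263; exercise = 0.000000; V(0,0) = max -> 2.575263


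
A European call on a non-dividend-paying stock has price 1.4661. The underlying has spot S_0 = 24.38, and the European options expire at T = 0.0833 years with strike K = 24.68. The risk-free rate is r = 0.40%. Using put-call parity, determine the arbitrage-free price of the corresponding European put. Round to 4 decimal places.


Put-call parity: C - P = S_0 * exp(-qT) - K * exp(-rT).
S_0 * exp(-qT) = 24.3800 * 1.00000000 = 24.38000000
K * exp(-rT) = 24.6800 * 0.99966686 = 24.67177799
P = C - S*exp(-qT) + K*exp(-rT)
P = 1.4661 - 24.38000000 + 24.67177799 = 1.7579

Answer: Put price = 1.7579


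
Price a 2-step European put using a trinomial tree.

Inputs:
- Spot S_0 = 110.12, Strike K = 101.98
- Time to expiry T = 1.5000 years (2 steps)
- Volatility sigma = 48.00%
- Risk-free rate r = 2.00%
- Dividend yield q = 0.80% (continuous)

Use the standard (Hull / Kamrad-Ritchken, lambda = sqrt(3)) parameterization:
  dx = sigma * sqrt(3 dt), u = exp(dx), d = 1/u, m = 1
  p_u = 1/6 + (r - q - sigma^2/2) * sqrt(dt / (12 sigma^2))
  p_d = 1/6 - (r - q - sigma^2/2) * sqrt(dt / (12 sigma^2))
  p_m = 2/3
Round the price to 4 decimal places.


Answer: Price = V(0,0) = 17.3758

Derivation:
dt = T/N = 0.750000; dx = sigma*sqrt(3*dt) = 0.720000
u = exp(dx) = 2.054433; d = 1/u = 0.486752
p_u = 0.112917, p_m = 0.666667, p_d = 0.220417
Discount per step: exp(-r*dt) = 0.985112
Stock lattice S(k, j) with j the centered position index:
  k=0: S(0,+0) = 110.1200
  k=1: S(1,-1) = 53.6012; S(1,+0) = 110.1200; S(1,+1) = 226.2342
  k=2: S(2,-2) = 26.0905; S(2,-1) = 53.6012; S(2,+0) = 110.1200; S(2,+1) = 226.2342; S(2,+2) = 464.7830
Terminal payoffs V(N, j) = max(K - S_T, 0):
  V(2,-2) = 75.889515; V(2,-1) = 48.378842; V(2,+0) = 0.000000; V(2,+1) = 0.000000; V(2,+2) = 0.000000
Backward induction: V(k, j) = exp(-r*dt) * [p_u * V(k+1, j+1) + p_m * V(k+1, j) + p_d * V(k+1, j-1)]
  V(1,-1) = exp(-r*dt) * [p_u*0.000000 + p_m*48.378842 + p_d*75.889515] = 48.250660
  V(1,+0) = exp(-r*dt) * [p_u*0.000000 + p_m*0.000000 + p_d*48.378842] = 10.504744
  V(1,+1) = exp(-r*dt) * [p_u*0.000000 + p_m*0.000000 + p_d*0.000000] = 0.000000
  V(0,+0) = exp(-r*dt) * [p_u*0.000000 + p_m*10.504744 + p_d*48.250660] = 17.375811


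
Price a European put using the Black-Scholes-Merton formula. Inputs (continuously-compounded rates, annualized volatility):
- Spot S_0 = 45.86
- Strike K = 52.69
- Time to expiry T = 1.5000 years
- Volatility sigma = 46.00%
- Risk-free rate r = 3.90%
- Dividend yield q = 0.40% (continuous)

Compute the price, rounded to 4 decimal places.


Answer: Price = 12.7434

Derivation:
d1 = (ln(S/K) + (r - q + 0.5*sigma^2) * T) / (sigma * sqrt(T)) = 0.12845194
d2 = d1 - sigma * sqrt(T) = -0.43493070
exp(-rT) = 0.94317824; exp(-qT) = 0.99401796
P = K * exp(-rT) * N(-d2) - S_0 * exp(-qT) * N(-d1)
N(-d1) = 0.44889566; N(-d2) = 0.66819364
P = 52.6900 * 0.94317824 * 0.66819364 - 45.8600 * 0.99401796 * 0.44889566 = 12.7434


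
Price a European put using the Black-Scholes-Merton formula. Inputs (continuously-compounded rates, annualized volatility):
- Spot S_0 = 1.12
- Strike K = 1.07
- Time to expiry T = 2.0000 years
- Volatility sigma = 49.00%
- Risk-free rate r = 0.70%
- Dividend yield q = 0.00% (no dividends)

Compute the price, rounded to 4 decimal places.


d1 = (ln(S/K) + (r - q + 0.5*sigma^2) * T) / (sigma * sqrt(T)) = 0.43259066
d2 = d1 - sigma * sqrt(T) = -0.26037398
exp(-rT) = 0.98609754; exp(-qT) = 1.00000000
P = K * exp(-rT) * N(-d2) - S_0 * exp(-qT) * N(-d1)
N(-d1) = 0.33265609; N(-d2) = 0.60271234
P = 1.0700 * 0.98609754 * 0.60271234 - 1.1200 * 1.00000000 * 0.33265609 = 0.2634

Answer: Price = 0.2634


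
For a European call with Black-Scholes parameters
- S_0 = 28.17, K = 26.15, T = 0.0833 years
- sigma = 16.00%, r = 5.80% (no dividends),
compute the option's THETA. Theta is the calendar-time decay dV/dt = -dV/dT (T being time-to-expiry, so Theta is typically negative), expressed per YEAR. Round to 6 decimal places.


Answer: Theta = -2.127800

Derivation:
d1 = 1.7390244209; d2 = 1.6928456379
phi(d1) = 0.0879451898; exp(-qT) = 1.0000000000; exp(-rT) = 0.9951802524
Theta = -S*exp(-qT)*phi(d1)*sigma/(2*sqrt(T)) - r*K*exp(-rT)*N(d2) + q*S*exp(-qT)*N(d1)
N(d1) = 0.9589847663; N(d2) = 0.9547575734; sqrt(T) = 0.2886173938
Term 1 = -28.1700 * 1.0000000000 * 0.0879451898 * 0.1600 / (2 * 0.2886173938) = -0.6866990140
Term 2 = -0.0580 * 26.1500 * 0.9951802524 * 0.9547575734 = -1.4411014276
Term 3 = 0 (no dividend yield, q = 0)
Theta = -0.6866990140 + (-1.4411014276) + (0.0000000000) = -2.127800


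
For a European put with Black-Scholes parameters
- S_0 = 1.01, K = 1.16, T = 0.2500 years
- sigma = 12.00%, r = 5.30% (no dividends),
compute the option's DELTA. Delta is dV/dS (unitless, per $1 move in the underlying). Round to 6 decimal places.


Answer: Delta = -0.980157

Derivation:
d1 = -2.0569945711; d2 = -2.1169945711
phi(d1) = 0.0480962116; exp(-qT) = 1.0000000000; exp(-rT) = 0.9868373948
N(-d1) = 0.9801566260
Delta = -exp(-qT) * N(-d1) = -1.0000000000 * 0.9801566260 = -0.980157


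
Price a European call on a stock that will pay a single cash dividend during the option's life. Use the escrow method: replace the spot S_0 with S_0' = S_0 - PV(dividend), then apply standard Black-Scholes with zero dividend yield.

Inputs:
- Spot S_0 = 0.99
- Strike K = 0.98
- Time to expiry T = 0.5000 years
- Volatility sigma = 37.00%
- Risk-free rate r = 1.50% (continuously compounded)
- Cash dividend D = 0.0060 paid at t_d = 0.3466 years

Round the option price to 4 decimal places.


Answer: Price = 0.1076

Derivation:
PV(D) = D * exp(-r * t_d) = 0.0060 * 0.99481449 = 0.00596889
S_0' = S_0 - PV(D) = 0.9900 - 0.00596889 = 0.98403111
d1 = (ln(S_0'/K) + (r + sigma^2/2)*T) / (sigma*sqrt(T)) = 0.17517116
d2 = d1 - sigma*sqrt(T) = -0.08645835
exp(-rT) = 0.99252805
N(d1) = 0.56952743; N(d2) = 0.46555103
C = S_0' * N(d1) - K * exp(-rT) * N(d2) = 0.98403111 * 0.56952743 - 0.9800 * 0.99252805 * 0.46555103 = 0.1076


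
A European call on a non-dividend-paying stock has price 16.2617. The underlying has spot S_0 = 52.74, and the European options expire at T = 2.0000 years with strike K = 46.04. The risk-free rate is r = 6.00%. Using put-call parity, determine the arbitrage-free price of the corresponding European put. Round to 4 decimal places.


Answer: Put price = 4.3555

Derivation:
Put-call parity: C - P = S_0 * exp(-qT) - K * exp(-rT).
S_0 * exp(-qT) = 52.7400 * 1.00000000 = 52.74000000
K * exp(-rT) = 46.0400 * 0.88692044 = 40.83381691
P = C - S*exp(-qT) + K*exp(-rT)
P = 16.2617 - 52.74000000 + 40.83381691 = 4.3555


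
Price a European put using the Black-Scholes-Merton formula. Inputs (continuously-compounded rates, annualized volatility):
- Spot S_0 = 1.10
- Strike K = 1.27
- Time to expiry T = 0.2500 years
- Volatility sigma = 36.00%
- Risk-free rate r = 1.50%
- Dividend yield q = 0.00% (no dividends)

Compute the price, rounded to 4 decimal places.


Answer: Price = 0.1917

Derivation:
d1 = (ln(S/K) + (r - q + 0.5*sigma^2) * T) / (sigma * sqrt(T)) = -0.68753734
d2 = d1 - sigma * sqrt(T) = -0.86753734
exp(-rT) = 0.99625702; exp(-qT) = 1.00000000
P = K * exp(-rT) * N(-d2) - S_0 * exp(-qT) * N(-d1)
N(-d1) = 0.75412791; N(-d2) = 0.80717617
P = 1.2700 * 0.99625702 * 0.80717617 - 1.1000 * 1.00000000 * 0.75412791 = 0.1917


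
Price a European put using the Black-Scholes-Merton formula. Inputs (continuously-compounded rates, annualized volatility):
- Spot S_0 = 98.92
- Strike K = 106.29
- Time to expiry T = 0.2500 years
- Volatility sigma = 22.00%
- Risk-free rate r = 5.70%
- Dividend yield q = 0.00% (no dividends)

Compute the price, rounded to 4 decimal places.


Answer: Price = 7.9987

Derivation:
d1 = (ln(S/K) + (r - q + 0.5*sigma^2) * T) / (sigma * sqrt(T)) = -0.46872514
d2 = d1 - sigma * sqrt(T) = -0.57872514
exp(-rT) = 0.98585105; exp(-qT) = 1.00000000
P = K * exp(-rT) * N(-d2) - S_0 * exp(-qT) * N(-d1)
N(-d1) = 0.68036694; N(-d2) = 0.71861267
P = 106.2900 * 0.98585105 * 0.71861267 - 98.9200 * 1.00000000 * 0.68036694 = 7.9987
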